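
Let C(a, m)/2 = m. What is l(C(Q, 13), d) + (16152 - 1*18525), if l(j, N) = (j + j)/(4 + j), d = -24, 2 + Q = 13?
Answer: -35569/15 ≈ -2371.3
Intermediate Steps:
Q = 11 (Q = -2 + 13 = 11)
C(a, m) = 2*m
l(j, N) = 2*j/(4 + j) (l(j, N) = (2*j)/(4 + j) = 2*j/(4 + j))
l(C(Q, 13), d) + (16152 - 1*18525) = 2*(2*13)/(4 + 2*13) + (16152 - 1*18525) = 2*26/(4 + 26) + (16152 - 18525) = 2*26/30 - 2373 = 2*26*(1/30) - 2373 = 26/15 - 2373 = -35569/15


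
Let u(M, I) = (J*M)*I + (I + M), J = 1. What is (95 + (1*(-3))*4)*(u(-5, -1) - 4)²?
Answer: 2075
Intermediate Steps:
u(M, I) = I + M + I*M (u(M, I) = (1*M)*I + (I + M) = M*I + (I + M) = I*M + (I + M) = I + M + I*M)
(95 + (1*(-3))*4)*(u(-5, -1) - 4)² = (95 + (1*(-3))*4)*((-1 - 5 - 1*(-5)) - 4)² = (95 - 3*4)*((-1 - 5 + 5) - 4)² = (95 - 12)*(-1 - 4)² = 83*(-5)² = 83*25 = 2075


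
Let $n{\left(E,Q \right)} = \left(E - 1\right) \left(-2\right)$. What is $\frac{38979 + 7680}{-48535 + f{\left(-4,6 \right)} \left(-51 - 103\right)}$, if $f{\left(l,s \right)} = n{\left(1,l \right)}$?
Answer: $- \frac{46659}{48535} \approx -0.96135$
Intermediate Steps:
$n{\left(E,Q \right)} = 2 - 2 E$ ($n{\left(E,Q \right)} = \left(-1 + E\right) \left(-2\right) = 2 - 2 E$)
$f{\left(l,s \right)} = 0$ ($f{\left(l,s \right)} = 2 - 2 = 0$)
$\frac{38979 + 7680}{-48535 + f{\left(-4,6 \right)} \left(-51 - 103\right)} = \frac{38979 + 7680}{-48535 + 0 \left(-51 - 103\right)} = \frac{46659}{-48535 + 0 \left(-154\right)} = \frac{46659}{-48535 + 0} = \frac{46659}{-48535} = 46659 \left(- \frac{1}{48535}\right) = - \frac{46659}{48535}$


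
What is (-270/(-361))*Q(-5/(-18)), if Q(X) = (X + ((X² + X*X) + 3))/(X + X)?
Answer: 1668/361 ≈ 4.6205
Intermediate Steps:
Q(X) = (3 + X + 2*X²)/(2*X) (Q(X) = (X + ((X² + X²) + 3))/((2*X)) = (X + (2*X² + 3))*(1/(2*X)) = (X + (3 + 2*X²))*(1/(2*X)) = (3 + X + 2*X²)*(1/(2*X)) = (3 + X + 2*X²)/(2*X))
(-270/(-361))*Q(-5/(-18)) = (-270/(-361))*(½ - 5/(-18) + 3/(2*((-5/(-18))))) = (-270*(-1/361))*(½ - 5*(-1/18) + 3/(2*((-5*(-1/18))))) = 270*(½ + 5/18 + 3/(2*(5/18)))/361 = 270*(½ + 5/18 + (3/2)*(18/5))/361 = 270*(½ + 5/18 + 27/5)/361 = (270/361)*(278/45) = 1668/361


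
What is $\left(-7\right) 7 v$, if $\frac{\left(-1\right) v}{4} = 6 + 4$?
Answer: $1960$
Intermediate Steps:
$v = -40$ ($v = - 4 \left(6 + 4\right) = \left(-4\right) 10 = -40$)
$\left(-7\right) 7 v = \left(-7\right) 7 \left(-40\right) = \left(-49\right) \left(-40\right) = 1960$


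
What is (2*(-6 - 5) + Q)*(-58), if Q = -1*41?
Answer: 3654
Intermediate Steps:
Q = -41
(2*(-6 - 5) + Q)*(-58) = (2*(-6 - 5) - 41)*(-58) = (2*(-11) - 41)*(-58) = (-22 - 41)*(-58) = -63*(-58) = 3654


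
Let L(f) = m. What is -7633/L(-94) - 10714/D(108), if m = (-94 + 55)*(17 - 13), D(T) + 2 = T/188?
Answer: 79066459/10452 ≈ 7564.7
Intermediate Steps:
D(T) = -2 + T/188
m = -156 (m = -39*4 = -156)
L(f) = -156
-7633/L(-94) - 10714/D(108) = -7633/(-156) - 10714/(-2 + (1/188)*108) = -7633*(-1/156) - 10714/(-2 + 27/47) = 7633/156 - 10714/(-67/47) = 7633/156 - 10714*(-47/67) = 7633/156 + 503558/67 = 79066459/10452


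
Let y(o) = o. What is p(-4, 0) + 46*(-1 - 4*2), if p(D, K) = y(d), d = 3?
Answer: -411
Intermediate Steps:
p(D, K) = 3
p(-4, 0) + 46*(-1 - 4*2) = 3 + 46*(-1 - 4*2) = 3 + 46*(-1 - 8) = 3 + 46*(-9) = 3 - 414 = -411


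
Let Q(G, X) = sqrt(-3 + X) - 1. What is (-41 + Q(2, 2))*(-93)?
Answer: 3906 - 93*I ≈ 3906.0 - 93.0*I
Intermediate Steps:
Q(G, X) = -1 + sqrt(-3 + X)
(-41 + Q(2, 2))*(-93) = (-41 + (-1 + sqrt(-3 + 2)))*(-93) = (-41 + (-1 + sqrt(-1)))*(-93) = (-41 + (-1 + I))*(-93) = (-42 + I)*(-93) = 3906 - 93*I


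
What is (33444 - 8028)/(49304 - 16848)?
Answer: 3177/4057 ≈ 0.78309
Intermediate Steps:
(33444 - 8028)/(49304 - 16848) = 25416/32456 = 25416*(1/32456) = 3177/4057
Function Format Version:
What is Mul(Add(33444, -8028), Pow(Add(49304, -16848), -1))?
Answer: Rational(3177, 4057) ≈ 0.78309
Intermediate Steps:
Mul(Add(33444, -8028), Pow(Add(49304, -16848), -1)) = Mul(25416, Pow(32456, -1)) = Mul(25416, Rational(1, 32456)) = Rational(3177, 4057)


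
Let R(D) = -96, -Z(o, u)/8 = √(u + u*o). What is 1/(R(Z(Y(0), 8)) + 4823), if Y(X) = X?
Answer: 1/4727 ≈ 0.00021155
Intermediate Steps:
Z(o, u) = -8*√(u + o*u) (Z(o, u) = -8*√(u + u*o) = -8*√(u + o*u))
1/(R(Z(Y(0), 8)) + 4823) = 1/(-96 + 4823) = 1/4727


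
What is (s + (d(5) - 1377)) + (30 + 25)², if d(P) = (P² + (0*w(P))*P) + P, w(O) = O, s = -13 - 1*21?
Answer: 1644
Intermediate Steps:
s = -34 (s = -13 - 21 = -34)
d(P) = P + P² (d(P) = (P² + (0*P)*P) + P = (P² + 0*P) + P = (P² + 0) + P = P² + P = P + P²)
(s + (d(5) - 1377)) + (30 + 25)² = (-34 + (5*(1 + 5) - 1377)) + (30 + 25)² = (-34 + (5*6 - 1377)) + 55² = (-34 + (30 - 1377)) + 3025 = (-34 - 1347) + 3025 = -1381 + 3025 = 1644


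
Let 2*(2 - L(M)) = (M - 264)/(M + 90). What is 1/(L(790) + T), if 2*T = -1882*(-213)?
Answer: 880/176382537 ≈ 4.9892e-6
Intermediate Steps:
L(M) = 2 - (-264 + M)/(2*(90 + M)) (L(M) = 2 - (M - 264)/(2*(M + 90)) = 2 - (-264 + M)/(2*(90 + M)))
T = 200433 (T = (-1882*(-213))/2 = (½)*400866 = 200433)
1/(L(790) + T) = 1/(3*(208 + 790)/(2*(90 + 790)) + 200433) = 1/((3/2)*998/880 + 200433) = 1/((3/2)*(1/880)*998 + 200433) = 1/(1497/880 + 200433) = 1/(176382537/880) = 880/176382537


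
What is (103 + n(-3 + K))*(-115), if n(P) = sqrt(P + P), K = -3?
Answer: -11845 - 230*I*sqrt(3) ≈ -11845.0 - 398.37*I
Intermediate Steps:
n(P) = sqrt(2)*sqrt(P) (n(P) = sqrt(2*P) = sqrt(2)*sqrt(P))
(103 + n(-3 + K))*(-115) = (103 + sqrt(2)*sqrt(-3 - 3))*(-115) = (103 + sqrt(2)*sqrt(-6))*(-115) = (103 + sqrt(2)*(I*sqrt(6)))*(-115) = (103 + 2*I*sqrt(3))*(-115) = -11845 - 230*I*sqrt(3)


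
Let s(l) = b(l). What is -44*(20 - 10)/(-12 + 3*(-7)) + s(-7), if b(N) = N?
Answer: 19/3 ≈ 6.3333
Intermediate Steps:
s(l) = l
-44*(20 - 10)/(-12 + 3*(-7)) + s(-7) = -44*(20 - 10)/(-12 + 3*(-7)) - 7 = -440/(-12 - 21) - 7 = -440/(-33) - 7 = -440*(-1)/33 - 7 = -44*(-10/33) - 7 = 40/3 - 7 = 19/3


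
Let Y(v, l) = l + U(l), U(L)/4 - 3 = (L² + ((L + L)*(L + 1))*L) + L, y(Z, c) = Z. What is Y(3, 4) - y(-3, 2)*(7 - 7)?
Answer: 736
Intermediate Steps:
U(L) = 12 + 4*L + 4*L² + 8*L²*(1 + L) (U(L) = 12 + 4*((L² + ((L + L)*(L + 1))*L) + L) = 12 + 4*((L² + ((2*L)*(1 + L))*L) + L) = 12 + 4*((L² + (2*L*(1 + L))*L) + L) = 12 + 4*((L² + 2*L²*(1 + L)) + L) = 12 + 4*(L + L² + 2*L²*(1 + L)) = 12 + (4*L + 4*L² + 8*L²*(1 + L)) = 12 + 4*L + 4*L² + 8*L²*(1 + L))
Y(v, l) = 12 + 5*l + 8*l³ + 12*l² (Y(v, l) = l + (12 + 4*l + 8*l³ + 12*l²) = 12 + 5*l + 8*l³ + 12*l²)
Y(3, 4) - y(-3, 2)*(7 - 7) = (12 + 5*4 + 8*4³ + 12*4²) - (-3)*(7 - 7) = (12 + 20 + 8*64 + 12*16) - (-3)*0 = (12 + 20 + 512 + 192) - 1*0 = 736 + 0 = 736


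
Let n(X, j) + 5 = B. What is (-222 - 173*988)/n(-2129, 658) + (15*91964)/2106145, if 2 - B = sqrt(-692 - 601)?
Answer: 36105697781/91406693 - 85573*I*sqrt(1293)/651 ≈ 395.0 - 4726.7*I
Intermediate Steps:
B = 2 - I*sqrt(1293) (B = 2 - sqrt(-692 - 601) = 2 - sqrt(-1293) = 2 - I*sqrt(1293) ≈ 2.0 - 35.958*I)
n(X, j) = -3 - I*sqrt(1293) (n(X, j) = -5 + (2 - I*sqrt(1293)) = -3 - I*sqrt(1293))
(-222 - 173*988)/n(-2129, 658) + (15*91964)/2106145 = (-222 - 173*988)/(-3 - I*sqrt(1293)) + (15*91964)/2106145 = (-222 - 170924)/(-3 - I*sqrt(1293)) + 1379460*(1/2106145) = -171146/(-3 - I*sqrt(1293)) + 275892/421229 = 275892/421229 - 171146/(-3 - I*sqrt(1293))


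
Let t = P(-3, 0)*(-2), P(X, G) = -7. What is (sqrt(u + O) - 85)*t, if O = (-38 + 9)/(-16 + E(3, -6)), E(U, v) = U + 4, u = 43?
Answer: -1190 + 56*sqrt(26)/3 ≈ -1094.8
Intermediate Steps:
E(U, v) = 4 + U
O = 29/9 (O = (-38 + 9)/(-16 + (4 + 3)) = -29/(-16 + 7) = -29/(-9) = -29*(-1/9) = 29/9 ≈ 3.2222)
t = 14 (t = -7*(-2) = 14)
(sqrt(u + O) - 85)*t = (sqrt(43 + 29/9) - 85)*14 = (sqrt(416/9) - 85)*14 = (4*sqrt(26)/3 - 85)*14 = (-85 + 4*sqrt(26)/3)*14 = -1190 + 56*sqrt(26)/3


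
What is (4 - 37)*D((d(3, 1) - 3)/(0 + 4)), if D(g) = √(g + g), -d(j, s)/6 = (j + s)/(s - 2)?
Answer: -33*√42/2 ≈ -106.93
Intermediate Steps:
d(j, s) = -6*(j + s)/(-2 + s) (d(j, s) = -6*(j + s)/(s - 2) = -6*(j + s)/(-2 + s))
D(g) = √2*√g (D(g) = √(2*g) = √2*√g)
(4 - 37)*D((d(3, 1) - 3)/(0 + 4)) = (4 - 37)*(√2*√((6*(-1*3 - 1*1)/(-2 + 1) - 3)/(0 + 4))) = -33*√2*√((6*(-3 - 1)/(-1) - 3)/4) = -33*√2*√((6*(-1)*(-4) - 3)*(¼)) = -33*√2*√((24 - 3)*(¼)) = -33*√2*√(21*(¼)) = -33*√2*√(21/4) = -33*√2*√21/2 = -33*√42/2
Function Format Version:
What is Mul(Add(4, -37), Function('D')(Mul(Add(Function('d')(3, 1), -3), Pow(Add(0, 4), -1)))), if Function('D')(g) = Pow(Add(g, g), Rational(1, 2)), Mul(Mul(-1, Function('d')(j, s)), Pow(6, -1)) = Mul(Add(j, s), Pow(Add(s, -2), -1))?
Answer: Mul(Rational(-33, 2), Pow(42, Rational(1, 2))) ≈ -106.93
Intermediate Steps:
Function('d')(j, s) = Mul(-6, Pow(Add(-2, s), -1), Add(j, s)) (Function('d')(j, s) = Mul(-6, Mul(Add(j, s), Pow(Add(s, -2), -1))) = Mul(-6, Mul(Add(j, s), Pow(Add(-2, s), -1))) = Mul(-6, Mul(Pow(Add(-2, s), -1), Add(j, s))) = Mul(-6, Pow(Add(-2, s), -1), Add(j, s)))
Function('D')(g) = Mul(Pow(2, Rational(1, 2)), Pow(g, Rational(1, 2))) (Function('D')(g) = Pow(Mul(2, g), Rational(1, 2)) = Mul(Pow(2, Rational(1, 2)), Pow(g, Rational(1, 2))))
Mul(Add(4, -37), Function('D')(Mul(Add(Function('d')(3, 1), -3), Pow(Add(0, 4), -1)))) = Mul(Add(4, -37), Mul(Pow(2, Rational(1, 2)), Pow(Mul(Add(Mul(6, Pow(Add(-2, 1), -1), Add(Mul(-1, 3), Mul(-1, 1))), -3), Pow(Add(0, 4), -1)), Rational(1, 2)))) = Mul(-33, Mul(Pow(2, Rational(1, 2)), Pow(Mul(Add(Mul(6, Pow(-1, -1), Add(-3, -1)), -3), Pow(4, -1)), Rational(1, 2)))) = Mul(-33, Mul(Pow(2, Rational(1, 2)), Pow(Mul(Add(Mul(6, -1, -4), -3), Rational(1, 4)), Rational(1, 2)))) = Mul(-33, Mul(Pow(2, Rational(1, 2)), Pow(Mul(Add(24, -3), Rational(1, 4)), Rational(1, 2)))) = Mul(-33, Mul(Pow(2, Rational(1, 2)), Pow(Mul(21, Rational(1, 4)), Rational(1, 2)))) = Mul(-33, Mul(Pow(2, Rational(1, 2)), Pow(Rational(21, 4), Rational(1, 2)))) = Mul(-33, Mul(Pow(2, Rational(1, 2)), Mul(Rational(1, 2), Pow(21, Rational(1, 2))))) = Mul(-33, Mul(Rational(1, 2), Pow(42, Rational(1, 2)))) = Mul(Rational(-33, 2), Pow(42, Rational(1, 2)))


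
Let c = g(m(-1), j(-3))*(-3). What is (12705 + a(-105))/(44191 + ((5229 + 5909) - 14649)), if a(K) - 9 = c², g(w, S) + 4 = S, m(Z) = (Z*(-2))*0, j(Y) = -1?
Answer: 4313/13560 ≈ 0.31807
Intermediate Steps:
m(Z) = 0 (m(Z) = -2*Z*0 = 0)
g(w, S) = -4 + S
c = 15 (c = (-4 - 1)*(-3) = -5*(-3) = 15)
a(K) = 234 (a(K) = 9 + 15² = 9 + 225 = 234)
(12705 + a(-105))/(44191 + ((5229 + 5909) - 14649)) = (12705 + 234)/(44191 + ((5229 + 5909) - 14649)) = 12939/(44191 + (11138 - 14649)) = 12939/(44191 - 3511) = 12939/40680 = 12939*(1/40680) = 4313/13560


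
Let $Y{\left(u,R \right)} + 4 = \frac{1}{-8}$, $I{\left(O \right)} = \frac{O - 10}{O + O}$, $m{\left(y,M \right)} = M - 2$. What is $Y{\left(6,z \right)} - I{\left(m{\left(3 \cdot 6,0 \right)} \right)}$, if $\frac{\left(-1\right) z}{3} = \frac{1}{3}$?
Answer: $- \frac{57}{8} \approx -7.125$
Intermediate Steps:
$m{\left(y,M \right)} = -2 + M$ ($m{\left(y,M \right)} = M - 2 = -2 + M$)
$I{\left(O \right)} = \frac{-10 + O}{2 O}$
$z = -1$ ($z = - \frac{3}{3} = \left(-3\right) \frac{1}{3} = -1$)
$Y{\left(u,R \right)} = - \frac{33}{8}$ ($Y{\left(u,R \right)} = -4 + \frac{1}{-8} = -4 - \frac{1}{8} = - \frac{33}{8}$)
$Y{\left(6,z \right)} - I{\left(m{\left(3 \cdot 6,0 \right)} \right)} = - \frac{33}{8} - \frac{-10 + \left(-2 + 0\right)}{2 \left(-2 + 0\right)} = - \frac{33}{8} - \frac{-10 - 2}{2 \left(-2\right)} = - \frac{33}{8} - \frac{1}{2} \left(- \frac{1}{2}\right) \left(-12\right) = - \frac{33}{8} - 3 = - \frac{57}{8}$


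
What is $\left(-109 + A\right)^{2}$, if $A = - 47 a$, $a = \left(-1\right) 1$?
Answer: $3844$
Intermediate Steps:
$a = -1$
$A = 47$ ($A = \left(-47\right) \left(-1\right) = 47$)
$\left(-109 + A\right)^{2} = \left(-109 + 47\right)^{2} = \left(-62\right)^{2} = 3844$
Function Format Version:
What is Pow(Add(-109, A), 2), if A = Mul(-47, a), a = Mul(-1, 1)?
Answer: 3844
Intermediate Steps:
a = -1
A = 47 (A = Mul(-47, -1) = 47)
Pow(Add(-109, A), 2) = Pow(Add(-109, 47), 2) = Pow(-62, 2) = 3844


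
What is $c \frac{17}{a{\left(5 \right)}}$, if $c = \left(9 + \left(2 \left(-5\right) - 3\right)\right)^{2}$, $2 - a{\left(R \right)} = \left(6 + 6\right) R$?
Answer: $- \frac{136}{29} \approx -4.6897$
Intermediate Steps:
$a{\left(R \right)} = 2 - 12 R$ ($a{\left(R \right)} = 2 - \left(6 + 6\right) R = 2 - 12 R$)
$c = 16$ ($c = \left(9 - 13\right)^{2} = \left(-4\right)^{2} = 16$)
$c \frac{17}{a{\left(5 \right)}} = 16 \frac{17}{2 - 60} = 16 \frac{17}{-58} = 16 \cdot 17 \left(- \frac{1}{58}\right) = 16 \left(- \frac{17}{58}\right) = - \frac{136}{29}$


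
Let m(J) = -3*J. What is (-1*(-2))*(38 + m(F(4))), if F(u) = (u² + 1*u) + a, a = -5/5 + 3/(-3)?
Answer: -32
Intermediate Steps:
a = -2 (a = -5*⅕ + 3*(-⅓) = -1 - 1 = -2)
F(u) = -2 + u + u² (F(u) = (u² + 1*u) - 2 = (u² + u) - 2 = (u + u²) - 2 = -2 + u + u²)
(-1*(-2))*(38 + m(F(4))) = (-1*(-2))*(38 - 3*(-2 + 4 + 4²)) = 2*(38 - 3*(-2 + 4 + 16)) = 2*(38 - 3*18) = 2*(38 - 54) = 2*(-16) = -32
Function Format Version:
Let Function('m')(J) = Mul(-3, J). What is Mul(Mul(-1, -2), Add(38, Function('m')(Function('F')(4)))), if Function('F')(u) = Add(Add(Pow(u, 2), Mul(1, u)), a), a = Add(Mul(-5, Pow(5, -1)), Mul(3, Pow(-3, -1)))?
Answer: -32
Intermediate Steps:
a = -2 (a = Add(Mul(-5, Rational(1, 5)), Mul(3, Rational(-1, 3))) = Add(-1, -1) = -2)
Function('F')(u) = Add(-2, u, Pow(u, 2)) (Function('F')(u) = Add(Add(Pow(u, 2), Mul(1, u)), -2) = Add(Add(Pow(u, 2), u), -2) = Add(Add(u, Pow(u, 2)), -2) = Add(-2, u, Pow(u, 2)))
Mul(Mul(-1, -2), Add(38, Function('m')(Function('F')(4)))) = Mul(Mul(-1, -2), Add(38, Mul(-3, Add(-2, 4, Pow(4, 2))))) = Mul(2, Add(38, Mul(-3, Add(-2, 4, 16)))) = Mul(2, Add(38, Mul(-3, 18))) = Mul(2, Add(38, -54)) = Mul(2, -16) = -32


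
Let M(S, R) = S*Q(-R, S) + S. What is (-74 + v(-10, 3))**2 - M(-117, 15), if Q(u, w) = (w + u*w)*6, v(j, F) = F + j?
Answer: 1156554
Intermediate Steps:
Q(u, w) = 6*w + 6*u*w
M(S, R) = S + 6*S**2*(1 - R) (M(S, R) = S*(6*S*(1 - R)) + S = 6*S**2*(1 - R) + S = S + 6*S**2*(1 - R))
(-74 + v(-10, 3))**2 - M(-117, 15) = (-74 + (3 - 10))**2 - (-1)*(-117)*(-1 + 6*(-117)*(-1 + 15)) = (-74 - 7)**2 - (-1)*(-117)*(-1 + 6*(-117)*14) = (-81)**2 - (-1)*(-117)*(-1 - 9828) = 6561 - (-1)*(-117)*(-9829) = 6561 - 1*(-1149993) = 6561 + 1149993 = 1156554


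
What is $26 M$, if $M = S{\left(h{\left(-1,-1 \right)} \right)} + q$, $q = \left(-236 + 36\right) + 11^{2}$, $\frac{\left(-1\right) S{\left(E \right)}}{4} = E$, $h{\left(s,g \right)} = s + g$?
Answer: $-1846$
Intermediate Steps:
$h{\left(s,g \right)} = g + s$
$S{\left(E \right)} = - 4 E$
$q = -79$ ($q = -200 + 121 = -79$)
$M = -71$ ($M = - 4 \left(-1 - 1\right) - 79 = \left(-4\right) \left(-2\right) - 79 = 8 - 79 = -71$)
$26 M = 26 \left(-71\right) = -1846$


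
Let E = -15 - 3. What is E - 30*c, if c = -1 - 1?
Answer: 42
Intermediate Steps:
E = -18
c = -2
E - 30*c = -18 - 30*(-2) = -18 + 60 = 42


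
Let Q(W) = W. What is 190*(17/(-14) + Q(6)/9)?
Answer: -2185/21 ≈ -104.05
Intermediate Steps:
190*(17/(-14) + Q(6)/9) = 190*(17/(-14) + 6/9) = 190*(17*(-1/14) + 6*(⅑)) = 190*(-17/14 + ⅔) = 190*(-23/42) = -2185/21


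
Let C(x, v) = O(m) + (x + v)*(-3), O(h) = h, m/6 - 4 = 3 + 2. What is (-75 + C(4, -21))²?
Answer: 900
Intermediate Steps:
m = 54 (m = 24 + 6*(3 + 2) = 24 + 6*5 = 24 + 30 = 54)
C(x, v) = 54 - 3*v - 3*x (C(x, v) = 54 + (x + v)*(-3) = 54 + (v + x)*(-3) = 54 + (-3*v - 3*x) = 54 - 3*v - 3*x)
(-75 + C(4, -21))² = (-75 + (54 - 3*(-21) - 3*4))² = (-75 + (54 + 63 - 12))² = (-75 + 105)² = 30² = 900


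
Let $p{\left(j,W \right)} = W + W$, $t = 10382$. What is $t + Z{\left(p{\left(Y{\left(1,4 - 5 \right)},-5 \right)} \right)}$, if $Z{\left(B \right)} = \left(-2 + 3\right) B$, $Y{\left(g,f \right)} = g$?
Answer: $10372$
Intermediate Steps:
$p{\left(j,W \right)} = 2 W$
$Z{\left(B \right)} = B$ ($Z{\left(B \right)} = 1 B = B$)
$t + Z{\left(p{\left(Y{\left(1,4 - 5 \right)},-5 \right)} \right)} = 10382 + 2 \left(-5\right) = 10382 - 10 = 10372$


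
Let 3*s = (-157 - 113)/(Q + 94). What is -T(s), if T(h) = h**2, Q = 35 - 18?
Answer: -900/1369 ≈ -0.65741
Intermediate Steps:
Q = 17
s = -30/37 (s = ((-157 - 113)/(17 + 94))/3 = (-270/111)/3 = (-270*1/111)/3 = (1/3)*(-90/37) = -30/37 ≈ -0.81081)
-T(s) = -(-30/37)**2 = -1*900/1369 = -900/1369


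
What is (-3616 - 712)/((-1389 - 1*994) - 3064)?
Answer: 4328/5447 ≈ 0.79457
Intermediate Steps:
(-3616 - 712)/((-1389 - 1*994) - 3064) = -4328/((-1389 - 994) - 3064) = -4328/(-2383 - 3064) = -4328/(-5447) = -4328*(-1/5447) = 4328/5447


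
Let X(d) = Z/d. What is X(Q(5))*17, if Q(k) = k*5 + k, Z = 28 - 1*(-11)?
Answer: 221/10 ≈ 22.100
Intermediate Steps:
Z = 39 (Z = 28 + 11 = 39)
Q(k) = 6*k (Q(k) = 5*k + k = 6*k)
X(d) = 39/d
X(Q(5))*17 = (39/((6*5)))*17 = (39/30)*17 = (39*(1/30))*17 = (13/10)*17 = 221/10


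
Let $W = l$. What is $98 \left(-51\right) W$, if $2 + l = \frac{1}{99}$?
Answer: $\frac{328202}{33} \approx 9945.5$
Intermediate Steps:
$l = - \frac{197}{99}$ ($l = -2 + \frac{1}{99} = - \frac{197}{99} \approx -1.9899$)
$W = - \frac{197}{99} \approx -1.9899$
$98 \left(-51\right) W = 98 \left(-51\right) \left(- \frac{197}{99}\right) = \left(-4998\right) \left(- \frac{197}{99}\right) = \frac{328202}{33}$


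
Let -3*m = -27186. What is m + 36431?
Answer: 45493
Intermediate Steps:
m = 9062 (m = -⅓*(-27186) = 9062)
m + 36431 = 9062 + 36431 = 45493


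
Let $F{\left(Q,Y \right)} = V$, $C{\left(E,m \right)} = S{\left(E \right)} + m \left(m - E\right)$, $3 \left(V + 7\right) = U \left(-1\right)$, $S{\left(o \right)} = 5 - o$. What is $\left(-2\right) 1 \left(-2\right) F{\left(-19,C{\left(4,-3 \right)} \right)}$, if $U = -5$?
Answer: $- \frac{64}{3} \approx -21.333$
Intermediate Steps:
$V = - \frac{16}{3}$ ($V = -7 + \frac{\left(-5\right) \left(-1\right)}{3} = -7 + \frac{1}{3} \cdot 5 = -7 + \frac{5}{3} = - \frac{16}{3} \approx -5.3333$)
$C{\left(E,m \right)} = 5 - E + m \left(m - E\right)$ ($C{\left(E,m \right)} = \left(5 - E\right) + m \left(m - E\right) = 5 - E + m \left(m - E\right)$)
$F{\left(Q,Y \right)} = - \frac{16}{3}$
$\left(-2\right) 1 \left(-2\right) F{\left(-19,C{\left(4,-3 \right)} \right)} = \left(-2\right) 1 \left(-2\right) \left(- \frac{16}{3}\right) = \left(-2\right) \left(-2\right) \left(- \frac{16}{3}\right) = 4 \left(- \frac{16}{3}\right) = - \frac{64}{3}$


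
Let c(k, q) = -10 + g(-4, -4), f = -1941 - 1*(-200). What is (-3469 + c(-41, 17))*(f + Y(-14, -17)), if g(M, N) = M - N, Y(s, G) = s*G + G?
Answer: 5288080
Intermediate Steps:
f = -1741 (f = -1941 + 200 = -1741)
Y(s, G) = G + G*s (Y(s, G) = G*s + G = G + G*s)
c(k, q) = -10 (c(k, q) = -10 + (-4 - 1*(-4)) = -10 + (-4 + 4) = -10 + 0 = -10)
(-3469 + c(-41, 17))*(f + Y(-14, -17)) = (-3469 - 10)*(-1741 - 17*(1 - 14)) = -3479*(-1741 - 17*(-13)) = -3479*(-1741 + 221) = -3479*(-1520) = 5288080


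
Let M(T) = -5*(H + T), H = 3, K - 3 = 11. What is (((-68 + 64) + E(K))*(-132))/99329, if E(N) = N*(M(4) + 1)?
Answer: 63360/99329 ≈ 0.63788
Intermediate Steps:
K = 14 (K = 3 + 11 = 14)
M(T) = -15 - 5*T (M(T) = -5*(3 + T) = -15 - 5*T)
E(N) = -34*N (E(N) = N*((-15 - 5*4) + 1) = N*((-15 - 20) + 1) = N*(-35 + 1) = N*(-34) = -34*N)
(((-68 + 64) + E(K))*(-132))/99329 = (((-68 + 64) - 34*14)*(-132))/99329 = ((-4 - 476)*(-132))*(1/99329) = -480*(-132)*(1/99329) = 63360*(1/99329) = 63360/99329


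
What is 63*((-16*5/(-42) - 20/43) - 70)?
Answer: -185730/43 ≈ -4319.3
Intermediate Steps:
63*((-16*5/(-42) - 20/43) - 70) = 63*((-80*(-1/42) - 20*1/43) - 70) = 63*((40/21 - 20/43) - 70) = 63*(1300/903 - 70) = 63*(-61910/903) = -185730/43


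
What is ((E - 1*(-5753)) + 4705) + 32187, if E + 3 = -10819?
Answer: 31823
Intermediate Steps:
E = -10822 (E = -3 - 10819 = -10822)
((E - 1*(-5753)) + 4705) + 32187 = ((-10822 - 1*(-5753)) + 4705) + 32187 = ((-10822 + 5753) + 4705) + 32187 = (-5069 + 4705) + 32187 = -364 + 32187 = 31823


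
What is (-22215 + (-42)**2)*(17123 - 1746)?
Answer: -314475027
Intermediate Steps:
(-22215 + (-42)**2)*(17123 - 1746) = (-22215 + 1764)*15377 = -20451*15377 = -314475027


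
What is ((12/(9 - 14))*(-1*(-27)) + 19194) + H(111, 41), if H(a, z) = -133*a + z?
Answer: 22036/5 ≈ 4407.2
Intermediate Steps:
H(a, z) = z - 133*a
((12/(9 - 14))*(-1*(-27)) + 19194) + H(111, 41) = ((12/(9 - 14))*(-1*(-27)) + 19194) + (41 - 133*111) = ((12/(-5))*27 + 19194) + (41 - 14763) = ((12*(-⅕))*27 + 19194) - 14722 = (-12/5*27 + 19194) - 14722 = (-324/5 + 19194) - 14722 = 95646/5 - 14722 = 22036/5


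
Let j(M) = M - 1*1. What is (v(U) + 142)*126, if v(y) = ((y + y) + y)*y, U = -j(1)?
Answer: 17892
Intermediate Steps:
j(M) = -1 + M (j(M) = M - 1 = -1 + M)
U = 0 (U = -(-1 + 1) = -1*0 = 0)
v(y) = 3*y² (v(y) = (2*y + y)*y = (3*y)*y = 3*y²)
(v(U) + 142)*126 = (3*0² + 142)*126 = (3*0 + 142)*126 = (0 + 142)*126 = 142*126 = 17892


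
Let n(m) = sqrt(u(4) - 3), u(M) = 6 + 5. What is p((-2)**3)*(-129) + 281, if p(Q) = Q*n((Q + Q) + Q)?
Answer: 281 + 2064*sqrt(2) ≈ 3199.9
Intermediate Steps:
u(M) = 11
n(m) = 2*sqrt(2) (n(m) = sqrt(11 - 3) = sqrt(8) = 2*sqrt(2))
p(Q) = 2*Q*sqrt(2) (p(Q) = Q*(2*sqrt(2)) = 2*Q*sqrt(2))
p((-2)**3)*(-129) + 281 = (2*(-2)**3*sqrt(2))*(-129) + 281 = (2*(-8)*sqrt(2))*(-129) + 281 = -16*sqrt(2)*(-129) + 281 = 2064*sqrt(2) + 281 = 281 + 2064*sqrt(2)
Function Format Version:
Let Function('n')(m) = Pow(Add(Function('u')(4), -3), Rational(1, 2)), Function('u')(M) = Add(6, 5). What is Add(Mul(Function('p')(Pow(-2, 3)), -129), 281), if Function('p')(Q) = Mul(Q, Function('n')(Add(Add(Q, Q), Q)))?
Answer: Add(281, Mul(2064, Pow(2, Rational(1, 2)))) ≈ 3199.9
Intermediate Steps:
Function('u')(M) = 11
Function('n')(m) = Mul(2, Pow(2, Rational(1, 2))) (Function('n')(m) = Pow(Add(11, -3), Rational(1, 2)) = Pow(8, Rational(1, 2)) = Mul(2, Pow(2, Rational(1, 2))))
Function('p')(Q) = Mul(2, Q, Pow(2, Rational(1, 2))) (Function('p')(Q) = Mul(Q, Mul(2, Pow(2, Rational(1, 2)))) = Mul(2, Q, Pow(2, Rational(1, 2))))
Add(Mul(Function('p')(Pow(-2, 3)), -129), 281) = Add(Mul(Mul(2, Pow(-2, 3), Pow(2, Rational(1, 2))), -129), 281) = Add(Mul(Mul(2, -8, Pow(2, Rational(1, 2))), -129), 281) = Add(Mul(Mul(-16, Pow(2, Rational(1, 2))), -129), 281) = Add(Mul(2064, Pow(2, Rational(1, 2))), 281) = Add(281, Mul(2064, Pow(2, Rational(1, 2))))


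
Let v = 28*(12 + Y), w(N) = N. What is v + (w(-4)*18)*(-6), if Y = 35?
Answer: 1748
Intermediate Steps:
v = 1316 (v = 28*(12 + 35) = 28*47 = 1316)
v + (w(-4)*18)*(-6) = 1316 - 4*18*(-6) = 1316 - 72*(-6) = 1316 + 432 = 1748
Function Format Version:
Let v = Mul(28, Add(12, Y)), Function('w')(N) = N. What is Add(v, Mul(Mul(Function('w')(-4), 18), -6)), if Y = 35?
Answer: 1748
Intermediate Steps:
v = 1316 (v = Mul(28, Add(12, 35)) = Mul(28, 47) = 1316)
Add(v, Mul(Mul(Function('w')(-4), 18), -6)) = Add(1316, Mul(Mul(-4, 18), -6)) = Add(1316, Mul(-72, -6)) = Add(1316, 432) = 1748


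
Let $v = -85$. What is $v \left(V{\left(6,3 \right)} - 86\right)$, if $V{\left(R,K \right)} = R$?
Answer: $6800$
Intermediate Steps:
$v \left(V{\left(6,3 \right)} - 86\right) = - 85 \left(6 - 86\right) = \left(-85\right) \left(-80\right) = 6800$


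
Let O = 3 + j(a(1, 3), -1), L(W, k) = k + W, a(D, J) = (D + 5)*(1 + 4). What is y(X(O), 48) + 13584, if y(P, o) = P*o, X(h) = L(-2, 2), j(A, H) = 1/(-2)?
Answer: 13584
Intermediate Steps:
a(D, J) = 25 + 5*D (a(D, J) = (5 + D)*5 = 25 + 5*D)
j(A, H) = -1/2
L(W, k) = W + k
O = 5/2 (O = 3 - 1/2 = 5/2 ≈ 2.5000)
X(h) = 0 (X(h) = -2 + 2 = 0)
y(X(O), 48) + 13584 = 0*48 + 13584 = 0 + 13584 = 13584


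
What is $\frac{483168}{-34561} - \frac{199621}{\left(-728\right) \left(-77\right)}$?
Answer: $- \frac{33983566789}{1937351416} \approx -17.541$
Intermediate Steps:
$\frac{483168}{-34561} - \frac{199621}{\left(-728\right) \left(-77\right)} = 483168 \left(- \frac{1}{34561}\right) - \frac{199621}{56056} = - \frac{483168}{34561} - \frac{199621}{56056} = - \frac{33983566789}{1937351416}$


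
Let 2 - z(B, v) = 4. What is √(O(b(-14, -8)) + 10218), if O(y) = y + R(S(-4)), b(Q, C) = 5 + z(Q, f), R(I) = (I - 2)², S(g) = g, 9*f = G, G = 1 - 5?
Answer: √10257 ≈ 101.28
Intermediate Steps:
G = -4
f = -4/9 (f = (⅑)*(-4) = -4/9 ≈ -0.44444)
z(B, v) = -2 (z(B, v) = 2 - 1*4 = 2 - 4 = -2)
R(I) = (-2 + I)²
b(Q, C) = 3 (b(Q, C) = 5 - 2 = 3)
O(y) = 36 + y (O(y) = y + (-2 - 4)² = y + (-6)² = y + 36 = 36 + y)
√(O(b(-14, -8)) + 10218) = √((36 + 3) + 10218) = √(39 + 10218) = √10257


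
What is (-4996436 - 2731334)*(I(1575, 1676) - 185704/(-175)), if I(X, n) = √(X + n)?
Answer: -287015560016/35 - 7727770*√3251 ≈ -8.6411e+9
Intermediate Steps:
(-4996436 - 2731334)*(I(1575, 1676) - 185704/(-175)) = (-4996436 - 2731334)*(√(1575 + 1676) - 185704/(-175)) = -7727770*(√3251 - 185704*(-1)/175) = -7727770*(√3251 - 1112*(-167/175)) = -7727770*(√3251 + 185704/175) = -7727770*(185704/175 + √3251) = -287015560016/35 - 7727770*√3251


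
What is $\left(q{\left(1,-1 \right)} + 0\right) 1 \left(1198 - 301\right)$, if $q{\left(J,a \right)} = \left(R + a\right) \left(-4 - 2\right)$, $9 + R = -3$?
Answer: $69966$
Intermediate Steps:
$R = -12$ ($R = -9 - 3 = -12$)
$q{\left(J,a \right)} = 72 - 6 a$ ($q{\left(J,a \right)} = \left(-12 + a\right) \left(-4 - 2\right) = \left(-12 + a\right) \left(-6\right) = 72 - 6 a$)
$\left(q{\left(1,-1 \right)} + 0\right) 1 \left(1198 - 301\right) = \left(\left(72 - -6\right) + 0\right) 1 \left(1198 - 301\right) = \left(\left(72 + 6\right) + 0\right) 1 \cdot 897 = \left(78 + 0\right) 1 \cdot 897 = 78 \cdot 1 \cdot 897 = 78 \cdot 897 = 69966$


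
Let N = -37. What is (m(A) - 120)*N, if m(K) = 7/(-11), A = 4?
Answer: 49099/11 ≈ 4463.5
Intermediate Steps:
m(K) = -7/11 (m(K) = 7*(-1/11) = -7/11)
(m(A) - 120)*N = (-7/11 - 120)*(-37) = -1327/11*(-37) = 49099/11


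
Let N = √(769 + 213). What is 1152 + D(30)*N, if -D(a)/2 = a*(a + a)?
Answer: 1152 - 3600*√982 ≈ -1.1166e+5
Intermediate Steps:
D(a) = -4*a² (D(a) = -2*a*(a + a) = -2*a*2*a = -4*a²)
N = √982 ≈ 31.337
1152 + D(30)*N = 1152 + (-4*30²)*√982 = 1152 + (-4*900)*√982 = 1152 - 3600*√982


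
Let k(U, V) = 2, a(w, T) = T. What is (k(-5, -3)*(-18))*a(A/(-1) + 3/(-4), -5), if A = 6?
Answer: 180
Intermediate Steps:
(k(-5, -3)*(-18))*a(A/(-1) + 3/(-4), -5) = (2*(-18))*(-5) = -36*(-5) = 180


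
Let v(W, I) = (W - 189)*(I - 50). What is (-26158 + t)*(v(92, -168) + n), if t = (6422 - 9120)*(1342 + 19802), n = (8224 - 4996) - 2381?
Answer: -1255199231310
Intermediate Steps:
v(W, I) = (-189 + W)*(-50 + I)
n = 847 (n = 3228 - 2381 = 847)
t = -57046512 (t = -2698*21144 = -57046512)
(-26158 + t)*(v(92, -168) + n) = (-26158 - 57046512)*((9450 - 189*(-168) - 50*92 - 168*92) + 847) = -57072670*((9450 + 31752 - 4600 - 15456) + 847) = -57072670*(21146 + 847) = -57072670*21993 = -1255199231310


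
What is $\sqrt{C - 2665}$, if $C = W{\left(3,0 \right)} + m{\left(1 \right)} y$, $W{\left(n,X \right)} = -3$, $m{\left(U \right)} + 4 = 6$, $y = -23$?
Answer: $i \sqrt{2714} \approx 52.096 i$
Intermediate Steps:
$m{\left(U \right)} = 2$ ($m{\left(U \right)} = -4 + 6 = 2$)
$C = -49$ ($C = -3 + 2 \left(-23\right) = -3 - 46 = -49$)
$\sqrt{C - 2665} = \sqrt{-49 - 2665} = \sqrt{-2714} = i \sqrt{2714}$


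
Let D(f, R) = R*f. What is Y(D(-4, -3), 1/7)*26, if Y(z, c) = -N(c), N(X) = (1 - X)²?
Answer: -936/49 ≈ -19.102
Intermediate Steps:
Y(z, c) = -(-1 + c)²
Y(D(-4, -3), 1/7)*26 = -(-1 + 1/7)²*26 = -(-1 + ⅐)²*26 = -(-6/7)²*26 = -1*36/49*26 = -36/49*26 = -936/49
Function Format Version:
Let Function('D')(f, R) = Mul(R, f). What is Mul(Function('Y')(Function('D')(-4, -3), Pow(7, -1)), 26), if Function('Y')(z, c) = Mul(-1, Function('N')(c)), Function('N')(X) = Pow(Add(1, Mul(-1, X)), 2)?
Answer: Rational(-936, 49) ≈ -19.102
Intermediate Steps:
Function('Y')(z, c) = Mul(-1, Pow(Add(-1, c), 2))
Mul(Function('Y')(Function('D')(-4, -3), Pow(7, -1)), 26) = Mul(Mul(-1, Pow(Add(-1, Pow(7, -1)), 2)), 26) = Mul(Mul(-1, Pow(Add(-1, Rational(1, 7)), 2)), 26) = Mul(Mul(-1, Pow(Rational(-6, 7), 2)), 26) = Mul(Mul(-1, Rational(36, 49)), 26) = Mul(Rational(-36, 49), 26) = Rational(-936, 49)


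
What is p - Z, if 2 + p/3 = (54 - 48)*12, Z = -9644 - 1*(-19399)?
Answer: -9545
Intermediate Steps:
Z = 9755 (Z = -9644 + 19399 = 9755)
p = 210 (p = -6 + 3*((54 - 48)*12) = -6 + 3*(6*12) = -6 + 3*72 = -6 + 216 = 210)
p - Z = 210 - 1*9755 = 210 - 9755 = -9545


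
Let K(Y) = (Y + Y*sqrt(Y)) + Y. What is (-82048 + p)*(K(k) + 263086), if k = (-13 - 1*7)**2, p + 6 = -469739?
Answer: -150024791598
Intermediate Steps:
p = -469745 (p = -6 - 469739 = -469745)
k = 400 (k = (-13 - 7)**2 = (-20)**2 = 400)
K(Y) = Y**(3/2) + 2*Y (K(Y) = (Y + Y**(3/2)) + Y = Y**(3/2) + 2*Y)
(-82048 + p)*(K(k) + 263086) = (-82048 - 469745)*((400**(3/2) + 2*400) + 263086) = -551793*((8000 + 800) + 263086) = -551793*(8800 + 263086) = -551793*271886 = -150024791598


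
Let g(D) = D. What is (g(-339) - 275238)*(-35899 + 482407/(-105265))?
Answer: 1041513134950434/105265 ≈ 9.8942e+9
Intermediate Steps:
(g(-339) - 275238)*(-35899 + 482407/(-105265)) = (-339 - 275238)*(-35899 + 482407/(-105265)) = -275577*(-35899 + 482407*(-1/105265)) = -275577*(-35899 - 482407/105265) = -275577*(-3779390642/105265) = 1041513134950434/105265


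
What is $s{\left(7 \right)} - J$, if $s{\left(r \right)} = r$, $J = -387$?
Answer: $394$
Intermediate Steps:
$s{\left(7 \right)} - J = 7 - -387 = 7 + 387 = 394$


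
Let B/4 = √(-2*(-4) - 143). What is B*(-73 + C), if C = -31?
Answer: -1248*I*√15 ≈ -4833.5*I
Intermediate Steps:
B = 12*I*√15 (B = 4*√(-2*(-4) - 143) = 4*√(8 - 143) = 4*√(-135) = 4*(3*I*√15) = 12*I*√15 ≈ 46.476*I)
B*(-73 + C) = (12*I*√15)*(-73 - 31) = (12*I*√15)*(-104) = -1248*I*√15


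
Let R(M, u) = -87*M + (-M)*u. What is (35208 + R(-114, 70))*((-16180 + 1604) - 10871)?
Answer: -1351388382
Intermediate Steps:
R(M, u) = -87*M - M*u
(35208 + R(-114, 70))*((-16180 + 1604) - 10871) = (35208 - 1*(-114)*(87 + 70))*((-16180 + 1604) - 10871) = (35208 - 1*(-114)*157)*(-14576 - 10871) = (35208 + 17898)*(-25447) = 53106*(-25447) = -1351388382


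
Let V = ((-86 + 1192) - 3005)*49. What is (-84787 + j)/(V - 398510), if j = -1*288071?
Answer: 372858/491561 ≈ 0.75852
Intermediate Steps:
V = -93051 (V = (1106 - 3005)*49 = -1899*49 = -93051)
j = -288071
(-84787 + j)/(V - 398510) = (-84787 - 288071)/(-93051 - 398510) = -372858/(-491561) = -372858*(-1/491561) = 372858/491561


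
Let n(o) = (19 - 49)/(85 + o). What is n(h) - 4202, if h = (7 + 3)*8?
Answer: -46224/11 ≈ -4202.2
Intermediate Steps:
h = 80 (h = 10*8 = 80)
n(o) = -30/(85 + o)
n(h) - 4202 = -30/(85 + 80) - 4202 = -30/165 - 4202 = -30*1/165 - 4202 = -2/11 - 4202 = -46224/11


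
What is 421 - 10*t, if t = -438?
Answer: 4801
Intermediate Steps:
421 - 10*t = 421 - 10*(-438) = 421 + 4380 = 4801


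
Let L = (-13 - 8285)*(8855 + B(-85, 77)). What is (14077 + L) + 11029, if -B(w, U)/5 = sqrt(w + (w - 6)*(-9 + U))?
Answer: -73453684 + 124470*I*sqrt(697) ≈ -7.3454e+7 + 3.2861e+6*I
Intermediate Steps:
B(w, U) = -5*sqrt(w + (-9 + U)*(-6 + w)) (B(w, U) = -5*sqrt(w + (w - 6)*(-9 + U)) = -5*sqrt(w + (-6 + w)*(-9 + U)) = -5*sqrt(w + (-9 + U)*(-6 + w)))
L = -73478790 + 124470*I*sqrt(697) (L = (-13 - 8285)*(8855 - 5*sqrt(54 - 8*(-85) - 6*77 + 77*(-85))) = -8298*(8855 - 5*sqrt(54 + 680 - 462 - 6545)) = -8298*(8855 - 15*I*sqrt(697)) = -73478790 + 124470*I*sqrt(697) ≈ -7.3479e+7 + 3.2861e+6*I)
(14077 + L) + 11029 = (14077 + (-73478790 + 124470*I*sqrt(697))) + 11029 = (-73464713 + 124470*I*sqrt(697)) + 11029 = -73453684 + 124470*I*sqrt(697)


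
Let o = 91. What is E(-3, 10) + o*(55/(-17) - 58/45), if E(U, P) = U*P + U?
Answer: -340196/765 ≈ -444.70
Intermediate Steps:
E(U, P) = U + P*U (E(U, P) = P*U + U = U + P*U)
E(-3, 10) + o*(55/(-17) - 58/45) = -3*(1 + 10) + 91*(55/(-17) - 58/45) = -3*11 + 91*(55*(-1/17) - 58*1/45) = -33 + 91*(-55/17 - 58/45) = -33 + 91*(-3461/765) = -33 - 314951/765 = -340196/765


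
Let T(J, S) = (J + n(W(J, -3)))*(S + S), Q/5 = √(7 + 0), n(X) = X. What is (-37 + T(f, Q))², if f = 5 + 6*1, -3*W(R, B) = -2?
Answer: 869821/9 - 25900*√7/3 ≈ 73805.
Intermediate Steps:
W(R, B) = ⅔ (W(R, B) = -⅓*(-2) = ⅔)
Q = 5*√7 (Q = 5*√(7 + 0) = 5*√7 ≈ 13.229)
f = 11 (f = 5 + 6 = 11)
T(J, S) = 2*S*(⅔ + J) (T(J, S) = (J + ⅔)*(S + S) = (⅔ + J)*(2*S) = 2*S*(⅔ + J))
(-37 + T(f, Q))² = (-37 + 2*(5*√7)*(2 + 3*11)/3)² = (-37 + 2*(5*√7)*(2 + 33)/3)² = (-37 + (⅔)*(5*√7)*35)² = (-37 + 350*√7/3)²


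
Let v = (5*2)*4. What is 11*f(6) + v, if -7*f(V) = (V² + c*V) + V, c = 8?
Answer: -710/7 ≈ -101.43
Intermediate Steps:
v = 40 (v = 10*4 = 40)
f(V) = -9*V/7 - V²/7 (f(V) = -((V² + 8*V) + V)/7 = -(V² + 9*V)/7 = -9*V/7 - V²/7)
11*f(6) + v = 11*(-⅐*6*(9 + 6)) + 40 = 11*(-⅐*6*15) + 40 = 11*(-90/7) + 40 = -990/7 + 40 = -710/7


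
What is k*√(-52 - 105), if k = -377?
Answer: -377*I*√157 ≈ -4723.8*I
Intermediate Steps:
k*√(-52 - 105) = -377*√(-52 - 105) = -377*I*√157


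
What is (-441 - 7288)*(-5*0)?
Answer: 0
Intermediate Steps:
(-441 - 7288)*(-5*0) = -7729*0 = 0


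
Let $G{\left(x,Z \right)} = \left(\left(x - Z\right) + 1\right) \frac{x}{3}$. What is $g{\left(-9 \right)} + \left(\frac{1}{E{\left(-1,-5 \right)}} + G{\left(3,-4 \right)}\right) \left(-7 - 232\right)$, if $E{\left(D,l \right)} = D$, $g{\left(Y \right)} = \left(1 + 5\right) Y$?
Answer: $-1727$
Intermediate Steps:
$g{\left(Y \right)} = 6 Y$
$G{\left(x,Z \right)} = \frac{x \left(1 + x - Z\right)}{3}$ ($G{\left(x,Z \right)} = \left(1 + x - Z\right) x \frac{1}{3} = \left(1 + x - Z\right) \frac{x}{3} = \frac{x \left(1 + x - Z\right)}{3}$)
$g{\left(-9 \right)} + \left(\frac{1}{E{\left(-1,-5 \right)}} + G{\left(3,-4 \right)}\right) \left(-7 - 232\right) = 6 \left(-9\right) + \left(\frac{1}{-1} + \frac{1}{3} \cdot 3 \left(1 + 3 - -4\right)\right) \left(-7 - 232\right) = -54 + \left(-1 + \frac{1}{3} \cdot 3 \left(1 + 3 + 4\right)\right) \left(-239\right) = -54 + \left(-1 + \frac{1}{3} \cdot 3 \cdot 8\right) \left(-239\right) = -54 + \left(-1 + 8\right) \left(-239\right) = -54 + 7 \left(-239\right) = -54 - 1673 = -1727$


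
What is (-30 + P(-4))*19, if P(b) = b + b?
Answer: -722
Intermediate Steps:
P(b) = 2*b
(-30 + P(-4))*19 = (-30 + 2*(-4))*19 = (-30 - 8)*19 = -38*19 = -722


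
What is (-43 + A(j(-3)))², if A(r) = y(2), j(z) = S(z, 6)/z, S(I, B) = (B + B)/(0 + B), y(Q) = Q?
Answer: 1681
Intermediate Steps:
S(I, B) = 2 (S(I, B) = (2*B)/B = 2)
j(z) = 2/z
A(r) = 2
(-43 + A(j(-3)))² = (-43 + 2)² = (-41)² = 1681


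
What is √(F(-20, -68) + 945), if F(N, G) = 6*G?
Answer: √537 ≈ 23.173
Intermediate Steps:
√(F(-20, -68) + 945) = √(6*(-68) + 945) = √(-408 + 945) = √537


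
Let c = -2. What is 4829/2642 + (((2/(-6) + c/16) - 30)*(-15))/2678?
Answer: 56556503/28301104 ≈ 1.9984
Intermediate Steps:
4829/2642 + (((2/(-6) + c/16) - 30)*(-15))/2678 = 4829/2642 + (((2/(-6) - 2/16) - 30)*(-15))/2678 = 4829*(1/2642) + (((2*(-1/6) - 2*1/16) - 30)*(-15))*(1/2678) = 4829/2642 + (((-1/3 - 1/8) - 30)*(-15))*(1/2678) = 4829/2642 + ((-11/24 - 30)*(-15))*(1/2678) = 4829/2642 - 731/24*(-15)*(1/2678) = 4829/2642 + (3655/8)*(1/2678) = 4829/2642 + 3655/21424 = 56556503/28301104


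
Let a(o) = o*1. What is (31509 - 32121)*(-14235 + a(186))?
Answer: 8597988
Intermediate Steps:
a(o) = o
(31509 - 32121)*(-14235 + a(186)) = (31509 - 32121)*(-14235 + 186) = -612*(-14049) = 8597988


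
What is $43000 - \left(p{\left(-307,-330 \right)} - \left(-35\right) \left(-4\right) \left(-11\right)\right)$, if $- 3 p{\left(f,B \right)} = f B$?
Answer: $75230$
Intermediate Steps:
$p{\left(f,B \right)} = - \frac{B f}{3}$ ($p{\left(f,B \right)} = - \frac{f B}{3} = - \frac{B f}{3}$)
$43000 - \left(p{\left(-307,-330 \right)} - \left(-35\right) \left(-4\right) \left(-11\right)\right) = 43000 - \left(\left(- \frac{1}{3}\right) \left(-330\right) \left(-307\right) - \left(-35\right) \left(-4\right) \left(-11\right)\right) = 43000 - \left(-33770 - 140 \left(-11\right)\right) = 43000 - \left(-33770 - -1540\right) = 43000 - \left(-33770 + 1540\right) = 43000 - -32230 = 43000 + 32230 = 75230$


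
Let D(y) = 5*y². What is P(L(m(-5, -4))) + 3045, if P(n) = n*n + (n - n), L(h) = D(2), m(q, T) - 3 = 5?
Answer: 3445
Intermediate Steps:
m(q, T) = 8 (m(q, T) = 3 + 5 = 8)
L(h) = 20 (L(h) = 5*2² = 5*4 = 20)
P(n) = n² (P(n) = n² + 0 = n²)
P(L(m(-5, -4))) + 3045 = 20² + 3045 = 400 + 3045 = 3445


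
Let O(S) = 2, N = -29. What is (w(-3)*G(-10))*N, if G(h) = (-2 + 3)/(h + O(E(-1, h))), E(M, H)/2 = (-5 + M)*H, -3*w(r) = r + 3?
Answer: 0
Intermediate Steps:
w(r) = -1 - r/3 (w(r) = -(r + 3)/3 = -(3 + r)/3 = -1 - r/3)
E(M, H) = 2*H*(-5 + M) (E(M, H) = 2*((-5 + M)*H) = 2*(H*(-5 + M)) = 2*H*(-5 + M))
G(h) = 1/(2 + h) (G(h) = (-2 + 3)/(h + 2) = 1/(2 + h))
(w(-3)*G(-10))*N = ((-1 - ⅓*(-3))/(2 - 10))*(-29) = ((-1 + 1)/(-8))*(-29) = (0*(-⅛))*(-29) = 0*(-29) = 0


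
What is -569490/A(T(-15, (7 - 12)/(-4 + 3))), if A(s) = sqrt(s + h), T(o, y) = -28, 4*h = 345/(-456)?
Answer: 759320*I*sqrt(651282)/5713 ≈ 1.0726e+5*I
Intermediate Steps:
h = -115/608 (h = (345/(-456))/4 = (345*(-1/456))/4 = (1/4)*(-115/152) = -115/608 ≈ -0.18914)
A(s) = sqrt(-115/608 + s) (A(s) = sqrt(s - 115/608) = sqrt(-115/608 + s))
-569490/A(T(-15, (7 - 12)/(-4 + 3))) = -569490*152/sqrt(-4370 + 23104*(-28)) = -569490*152/sqrt(-4370 - 646912) = -569490*(-4*I*sqrt(651282)/17139) = -(-759320)*I*sqrt(651282)/5713 = 759320*I*sqrt(651282)/5713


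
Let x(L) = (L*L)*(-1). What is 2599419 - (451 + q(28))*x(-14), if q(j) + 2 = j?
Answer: 2692911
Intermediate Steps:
q(j) = -2 + j
x(L) = -L² (x(L) = L²*(-1) = -L²)
2599419 - (451 + q(28))*x(-14) = 2599419 - (451 + (-2 + 28))*(-1*(-14)²) = 2599419 - (451 + 26)*(-1*196) = 2599419 - 477*(-196) = 2599419 - 1*(-93492) = 2599419 + 93492 = 2692911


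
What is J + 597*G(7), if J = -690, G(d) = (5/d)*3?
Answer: 4125/7 ≈ 589.29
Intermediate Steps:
G(d) = 15/d
J + 597*G(7) = -690 + 597*(15/7) = -690 + 8955/7 = 4125/7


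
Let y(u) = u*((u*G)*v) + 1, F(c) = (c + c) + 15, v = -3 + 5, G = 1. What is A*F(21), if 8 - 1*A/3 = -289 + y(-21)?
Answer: -100206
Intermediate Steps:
v = 2
F(c) = 15 + 2*c (F(c) = 2*c + 15 = 15 + 2*c)
y(u) = 1 + 2*u**2 (y(u) = u*((u*1)*2) + 1 = u*(u*2) + 1 = u*(2*u) + 1 = 2*u**2 + 1 = 1 + 2*u**2)
A = -1758 (A = 24 - 3*(-289 + (1 + 2*(-21)**2)) = 24 - 3*(-289 + (1 + 2*441)) = 24 - 3*(-289 + (1 + 882)) = 24 - 3*(-289 + 883) = 24 - 3*594 = 24 - 1782 = -1758)
A*F(21) = -1758*(15 + 2*21) = -1758*(15 + 42) = -1758*57 = -100206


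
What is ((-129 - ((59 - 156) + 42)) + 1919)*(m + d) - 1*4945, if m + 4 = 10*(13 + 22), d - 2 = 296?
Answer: 1183235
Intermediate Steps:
d = 298 (d = 2 + 296 = 298)
m = 346 (m = -4 + 10*(13 + 22) = -4 + 10*35 = -4 + 350 = 346)
((-129 - ((59 - 156) + 42)) + 1919)*(m + d) - 1*4945 = ((-129 - ((59 - 156) + 42)) + 1919)*(346 + 298) - 1*4945 = ((-129 - (-97 + 42)) + 1919)*644 - 4945 = ((-129 - 1*(-55)) + 1919)*644 - 4945 = ((-129 + 55) + 1919)*644 - 4945 = (-74 + 1919)*644 - 4945 = 1845*644 - 4945 = 1188180 - 4945 = 1183235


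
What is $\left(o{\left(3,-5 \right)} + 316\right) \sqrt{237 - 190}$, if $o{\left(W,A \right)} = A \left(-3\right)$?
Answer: $331 \sqrt{47} \approx 2269.2$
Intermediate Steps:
$o{\left(W,A \right)} = - 3 A$
$\left(o{\left(3,-5 \right)} + 316\right) \sqrt{237 - 190} = \left(\left(-3\right) \left(-5\right) + 316\right) \sqrt{237 - 190} = \left(15 + 316\right) \sqrt{47} = 331 \sqrt{47}$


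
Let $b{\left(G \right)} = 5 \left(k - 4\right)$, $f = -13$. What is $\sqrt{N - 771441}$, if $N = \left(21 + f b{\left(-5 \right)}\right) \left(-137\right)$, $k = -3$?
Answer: $73 i \sqrt{157} \approx 914.69 i$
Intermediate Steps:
$b{\left(G \right)} = -35$ ($b{\left(G \right)} = 5 \left(-3 - 4\right) = 5 \left(-7\right) = -35$)
$N = -65212$ ($N = \left(21 - -455\right) \left(-137\right) = \left(21 + 455\right) \left(-137\right) = 476 \left(-137\right) = -65212$)
$\sqrt{N - 771441} = \sqrt{-65212 - 771441} = \sqrt{-836653} = 73 i \sqrt{157}$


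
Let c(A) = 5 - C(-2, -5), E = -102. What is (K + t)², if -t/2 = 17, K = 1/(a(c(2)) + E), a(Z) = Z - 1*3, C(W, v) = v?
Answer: 10439361/9025 ≈ 1156.7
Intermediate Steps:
c(A) = 10 (c(A) = 5 - 1*(-5) = 5 + 5 = 10)
a(Z) = -3 + Z (a(Z) = Z - 3 = -3 + Z)
K = -1/95 (K = 1/((-3 + 10) - 102) = 1/(7 - 102) = 1/(-95) = -1/95 ≈ -0.010526)
t = -34 (t = -2*17 = -34)
(K + t)² = (-1/95 - 34)² = (-3231/95)² = 10439361/9025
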